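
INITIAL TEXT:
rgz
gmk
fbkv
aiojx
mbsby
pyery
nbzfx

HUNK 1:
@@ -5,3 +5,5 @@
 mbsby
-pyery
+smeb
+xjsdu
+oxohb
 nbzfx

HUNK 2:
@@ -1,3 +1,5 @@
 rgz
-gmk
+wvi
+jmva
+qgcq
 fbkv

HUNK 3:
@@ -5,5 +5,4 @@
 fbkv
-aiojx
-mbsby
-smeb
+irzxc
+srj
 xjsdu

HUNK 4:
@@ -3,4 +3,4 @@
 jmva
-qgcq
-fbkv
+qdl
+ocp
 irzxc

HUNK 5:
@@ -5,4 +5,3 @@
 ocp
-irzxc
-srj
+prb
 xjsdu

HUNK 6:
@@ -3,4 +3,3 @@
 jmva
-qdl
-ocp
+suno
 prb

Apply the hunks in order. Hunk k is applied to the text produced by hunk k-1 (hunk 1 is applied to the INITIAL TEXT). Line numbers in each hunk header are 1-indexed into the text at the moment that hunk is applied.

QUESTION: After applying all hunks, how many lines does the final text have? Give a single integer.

Hunk 1: at line 5 remove [pyery] add [smeb,xjsdu,oxohb] -> 9 lines: rgz gmk fbkv aiojx mbsby smeb xjsdu oxohb nbzfx
Hunk 2: at line 1 remove [gmk] add [wvi,jmva,qgcq] -> 11 lines: rgz wvi jmva qgcq fbkv aiojx mbsby smeb xjsdu oxohb nbzfx
Hunk 3: at line 5 remove [aiojx,mbsby,smeb] add [irzxc,srj] -> 10 lines: rgz wvi jmva qgcq fbkv irzxc srj xjsdu oxohb nbzfx
Hunk 4: at line 3 remove [qgcq,fbkv] add [qdl,ocp] -> 10 lines: rgz wvi jmva qdl ocp irzxc srj xjsdu oxohb nbzfx
Hunk 5: at line 5 remove [irzxc,srj] add [prb] -> 9 lines: rgz wvi jmva qdl ocp prb xjsdu oxohb nbzfx
Hunk 6: at line 3 remove [qdl,ocp] add [suno] -> 8 lines: rgz wvi jmva suno prb xjsdu oxohb nbzfx
Final line count: 8

Answer: 8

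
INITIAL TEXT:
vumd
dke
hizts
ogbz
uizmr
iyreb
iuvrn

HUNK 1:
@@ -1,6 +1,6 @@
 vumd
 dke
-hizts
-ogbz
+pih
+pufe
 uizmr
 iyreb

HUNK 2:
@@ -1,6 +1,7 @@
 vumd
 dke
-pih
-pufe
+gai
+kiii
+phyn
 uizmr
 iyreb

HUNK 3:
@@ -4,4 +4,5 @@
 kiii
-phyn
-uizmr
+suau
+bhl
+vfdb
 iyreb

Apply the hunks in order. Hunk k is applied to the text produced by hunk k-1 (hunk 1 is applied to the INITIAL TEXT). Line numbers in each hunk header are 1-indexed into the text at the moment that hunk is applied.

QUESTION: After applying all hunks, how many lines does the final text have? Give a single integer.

Answer: 9

Derivation:
Hunk 1: at line 1 remove [hizts,ogbz] add [pih,pufe] -> 7 lines: vumd dke pih pufe uizmr iyreb iuvrn
Hunk 2: at line 1 remove [pih,pufe] add [gai,kiii,phyn] -> 8 lines: vumd dke gai kiii phyn uizmr iyreb iuvrn
Hunk 3: at line 4 remove [phyn,uizmr] add [suau,bhl,vfdb] -> 9 lines: vumd dke gai kiii suau bhl vfdb iyreb iuvrn
Final line count: 9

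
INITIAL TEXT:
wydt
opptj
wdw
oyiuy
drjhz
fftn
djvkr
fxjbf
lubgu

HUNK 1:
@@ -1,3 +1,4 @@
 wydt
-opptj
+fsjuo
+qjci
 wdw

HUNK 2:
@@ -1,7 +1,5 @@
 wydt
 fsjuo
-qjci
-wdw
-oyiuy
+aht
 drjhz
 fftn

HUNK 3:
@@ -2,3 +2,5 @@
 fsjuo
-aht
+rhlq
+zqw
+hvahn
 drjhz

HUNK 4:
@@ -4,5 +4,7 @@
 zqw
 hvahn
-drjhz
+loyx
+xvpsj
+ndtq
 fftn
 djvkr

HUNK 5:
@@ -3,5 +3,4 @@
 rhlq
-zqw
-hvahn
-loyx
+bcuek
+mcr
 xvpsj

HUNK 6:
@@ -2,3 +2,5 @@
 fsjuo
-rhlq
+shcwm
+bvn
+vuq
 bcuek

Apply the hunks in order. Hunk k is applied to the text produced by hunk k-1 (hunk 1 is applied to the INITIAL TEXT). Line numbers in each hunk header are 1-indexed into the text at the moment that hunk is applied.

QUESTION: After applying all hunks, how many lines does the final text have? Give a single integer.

Answer: 13

Derivation:
Hunk 1: at line 1 remove [opptj] add [fsjuo,qjci] -> 10 lines: wydt fsjuo qjci wdw oyiuy drjhz fftn djvkr fxjbf lubgu
Hunk 2: at line 1 remove [qjci,wdw,oyiuy] add [aht] -> 8 lines: wydt fsjuo aht drjhz fftn djvkr fxjbf lubgu
Hunk 3: at line 2 remove [aht] add [rhlq,zqw,hvahn] -> 10 lines: wydt fsjuo rhlq zqw hvahn drjhz fftn djvkr fxjbf lubgu
Hunk 4: at line 4 remove [drjhz] add [loyx,xvpsj,ndtq] -> 12 lines: wydt fsjuo rhlq zqw hvahn loyx xvpsj ndtq fftn djvkr fxjbf lubgu
Hunk 5: at line 3 remove [zqw,hvahn,loyx] add [bcuek,mcr] -> 11 lines: wydt fsjuo rhlq bcuek mcr xvpsj ndtq fftn djvkr fxjbf lubgu
Hunk 6: at line 2 remove [rhlq] add [shcwm,bvn,vuq] -> 13 lines: wydt fsjuo shcwm bvn vuq bcuek mcr xvpsj ndtq fftn djvkr fxjbf lubgu
Final line count: 13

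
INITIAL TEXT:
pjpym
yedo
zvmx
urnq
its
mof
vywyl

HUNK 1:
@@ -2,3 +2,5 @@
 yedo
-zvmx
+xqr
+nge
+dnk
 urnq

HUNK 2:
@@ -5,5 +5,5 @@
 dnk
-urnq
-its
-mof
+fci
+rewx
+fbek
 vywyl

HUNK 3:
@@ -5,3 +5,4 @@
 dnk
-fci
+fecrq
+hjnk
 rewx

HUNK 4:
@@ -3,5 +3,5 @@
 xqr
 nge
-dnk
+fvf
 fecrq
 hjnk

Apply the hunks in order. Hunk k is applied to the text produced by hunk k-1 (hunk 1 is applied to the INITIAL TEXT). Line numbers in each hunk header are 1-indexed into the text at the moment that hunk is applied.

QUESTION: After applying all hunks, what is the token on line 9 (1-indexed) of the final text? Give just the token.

Answer: fbek

Derivation:
Hunk 1: at line 2 remove [zvmx] add [xqr,nge,dnk] -> 9 lines: pjpym yedo xqr nge dnk urnq its mof vywyl
Hunk 2: at line 5 remove [urnq,its,mof] add [fci,rewx,fbek] -> 9 lines: pjpym yedo xqr nge dnk fci rewx fbek vywyl
Hunk 3: at line 5 remove [fci] add [fecrq,hjnk] -> 10 lines: pjpym yedo xqr nge dnk fecrq hjnk rewx fbek vywyl
Hunk 4: at line 3 remove [dnk] add [fvf] -> 10 lines: pjpym yedo xqr nge fvf fecrq hjnk rewx fbek vywyl
Final line 9: fbek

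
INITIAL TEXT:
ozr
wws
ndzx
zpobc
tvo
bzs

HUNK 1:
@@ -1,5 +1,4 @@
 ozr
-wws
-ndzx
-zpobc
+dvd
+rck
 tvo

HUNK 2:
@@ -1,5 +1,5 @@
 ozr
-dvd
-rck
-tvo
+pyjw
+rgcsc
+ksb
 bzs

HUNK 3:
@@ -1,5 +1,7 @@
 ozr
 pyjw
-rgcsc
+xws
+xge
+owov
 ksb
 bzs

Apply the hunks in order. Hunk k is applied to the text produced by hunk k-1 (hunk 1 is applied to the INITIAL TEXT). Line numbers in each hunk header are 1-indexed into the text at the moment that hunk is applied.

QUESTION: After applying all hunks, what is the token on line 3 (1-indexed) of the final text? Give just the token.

Hunk 1: at line 1 remove [wws,ndzx,zpobc] add [dvd,rck] -> 5 lines: ozr dvd rck tvo bzs
Hunk 2: at line 1 remove [dvd,rck,tvo] add [pyjw,rgcsc,ksb] -> 5 lines: ozr pyjw rgcsc ksb bzs
Hunk 3: at line 1 remove [rgcsc] add [xws,xge,owov] -> 7 lines: ozr pyjw xws xge owov ksb bzs
Final line 3: xws

Answer: xws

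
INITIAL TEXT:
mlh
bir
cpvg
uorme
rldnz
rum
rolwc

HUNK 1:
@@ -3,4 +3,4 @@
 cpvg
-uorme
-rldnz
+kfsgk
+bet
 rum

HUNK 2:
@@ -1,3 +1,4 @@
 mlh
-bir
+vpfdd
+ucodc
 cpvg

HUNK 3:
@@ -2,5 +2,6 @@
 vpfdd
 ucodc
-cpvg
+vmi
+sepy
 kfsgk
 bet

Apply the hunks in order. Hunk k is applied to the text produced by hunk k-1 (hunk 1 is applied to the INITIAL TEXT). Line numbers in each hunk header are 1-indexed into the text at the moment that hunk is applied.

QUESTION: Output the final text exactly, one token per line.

Answer: mlh
vpfdd
ucodc
vmi
sepy
kfsgk
bet
rum
rolwc

Derivation:
Hunk 1: at line 3 remove [uorme,rldnz] add [kfsgk,bet] -> 7 lines: mlh bir cpvg kfsgk bet rum rolwc
Hunk 2: at line 1 remove [bir] add [vpfdd,ucodc] -> 8 lines: mlh vpfdd ucodc cpvg kfsgk bet rum rolwc
Hunk 3: at line 2 remove [cpvg] add [vmi,sepy] -> 9 lines: mlh vpfdd ucodc vmi sepy kfsgk bet rum rolwc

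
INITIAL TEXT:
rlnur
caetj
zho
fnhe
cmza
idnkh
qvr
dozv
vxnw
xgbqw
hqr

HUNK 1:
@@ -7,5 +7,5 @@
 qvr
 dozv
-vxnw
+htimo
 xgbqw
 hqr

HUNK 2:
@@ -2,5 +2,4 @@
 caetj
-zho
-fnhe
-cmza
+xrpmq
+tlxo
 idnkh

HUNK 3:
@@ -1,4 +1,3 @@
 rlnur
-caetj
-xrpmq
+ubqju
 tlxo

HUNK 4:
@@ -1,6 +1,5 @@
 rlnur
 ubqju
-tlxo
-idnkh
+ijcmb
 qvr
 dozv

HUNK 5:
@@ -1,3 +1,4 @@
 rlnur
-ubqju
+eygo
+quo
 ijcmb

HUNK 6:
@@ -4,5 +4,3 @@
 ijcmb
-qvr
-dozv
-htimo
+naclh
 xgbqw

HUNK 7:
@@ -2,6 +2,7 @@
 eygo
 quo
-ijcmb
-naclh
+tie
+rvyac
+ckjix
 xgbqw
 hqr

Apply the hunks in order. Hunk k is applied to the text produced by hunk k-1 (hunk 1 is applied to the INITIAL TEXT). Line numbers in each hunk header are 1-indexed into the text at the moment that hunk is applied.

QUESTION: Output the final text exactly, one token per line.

Answer: rlnur
eygo
quo
tie
rvyac
ckjix
xgbqw
hqr

Derivation:
Hunk 1: at line 7 remove [vxnw] add [htimo] -> 11 lines: rlnur caetj zho fnhe cmza idnkh qvr dozv htimo xgbqw hqr
Hunk 2: at line 2 remove [zho,fnhe,cmza] add [xrpmq,tlxo] -> 10 lines: rlnur caetj xrpmq tlxo idnkh qvr dozv htimo xgbqw hqr
Hunk 3: at line 1 remove [caetj,xrpmq] add [ubqju] -> 9 lines: rlnur ubqju tlxo idnkh qvr dozv htimo xgbqw hqr
Hunk 4: at line 1 remove [tlxo,idnkh] add [ijcmb] -> 8 lines: rlnur ubqju ijcmb qvr dozv htimo xgbqw hqr
Hunk 5: at line 1 remove [ubqju] add [eygo,quo] -> 9 lines: rlnur eygo quo ijcmb qvr dozv htimo xgbqw hqr
Hunk 6: at line 4 remove [qvr,dozv,htimo] add [naclh] -> 7 lines: rlnur eygo quo ijcmb naclh xgbqw hqr
Hunk 7: at line 2 remove [ijcmb,naclh] add [tie,rvyac,ckjix] -> 8 lines: rlnur eygo quo tie rvyac ckjix xgbqw hqr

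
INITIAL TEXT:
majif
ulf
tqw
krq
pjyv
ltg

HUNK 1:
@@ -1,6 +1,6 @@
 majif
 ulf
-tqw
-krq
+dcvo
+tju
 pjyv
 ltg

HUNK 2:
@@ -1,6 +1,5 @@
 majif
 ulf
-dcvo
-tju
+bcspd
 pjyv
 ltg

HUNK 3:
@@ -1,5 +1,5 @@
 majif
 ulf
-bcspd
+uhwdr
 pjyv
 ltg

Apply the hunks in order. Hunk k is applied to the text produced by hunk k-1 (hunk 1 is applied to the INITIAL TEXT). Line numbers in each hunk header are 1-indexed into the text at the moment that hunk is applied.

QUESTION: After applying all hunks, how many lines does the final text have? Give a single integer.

Answer: 5

Derivation:
Hunk 1: at line 1 remove [tqw,krq] add [dcvo,tju] -> 6 lines: majif ulf dcvo tju pjyv ltg
Hunk 2: at line 1 remove [dcvo,tju] add [bcspd] -> 5 lines: majif ulf bcspd pjyv ltg
Hunk 3: at line 1 remove [bcspd] add [uhwdr] -> 5 lines: majif ulf uhwdr pjyv ltg
Final line count: 5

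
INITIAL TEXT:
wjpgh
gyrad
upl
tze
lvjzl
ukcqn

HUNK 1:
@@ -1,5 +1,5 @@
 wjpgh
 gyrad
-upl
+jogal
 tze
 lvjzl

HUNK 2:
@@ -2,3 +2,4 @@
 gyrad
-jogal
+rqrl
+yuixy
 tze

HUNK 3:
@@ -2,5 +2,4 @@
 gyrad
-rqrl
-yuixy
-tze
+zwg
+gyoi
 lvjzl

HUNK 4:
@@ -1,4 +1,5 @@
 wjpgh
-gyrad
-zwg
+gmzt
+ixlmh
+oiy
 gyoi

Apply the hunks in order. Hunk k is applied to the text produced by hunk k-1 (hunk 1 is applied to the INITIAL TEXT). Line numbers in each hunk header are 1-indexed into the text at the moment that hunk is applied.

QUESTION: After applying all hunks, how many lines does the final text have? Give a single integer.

Hunk 1: at line 1 remove [upl] add [jogal] -> 6 lines: wjpgh gyrad jogal tze lvjzl ukcqn
Hunk 2: at line 2 remove [jogal] add [rqrl,yuixy] -> 7 lines: wjpgh gyrad rqrl yuixy tze lvjzl ukcqn
Hunk 3: at line 2 remove [rqrl,yuixy,tze] add [zwg,gyoi] -> 6 lines: wjpgh gyrad zwg gyoi lvjzl ukcqn
Hunk 4: at line 1 remove [gyrad,zwg] add [gmzt,ixlmh,oiy] -> 7 lines: wjpgh gmzt ixlmh oiy gyoi lvjzl ukcqn
Final line count: 7

Answer: 7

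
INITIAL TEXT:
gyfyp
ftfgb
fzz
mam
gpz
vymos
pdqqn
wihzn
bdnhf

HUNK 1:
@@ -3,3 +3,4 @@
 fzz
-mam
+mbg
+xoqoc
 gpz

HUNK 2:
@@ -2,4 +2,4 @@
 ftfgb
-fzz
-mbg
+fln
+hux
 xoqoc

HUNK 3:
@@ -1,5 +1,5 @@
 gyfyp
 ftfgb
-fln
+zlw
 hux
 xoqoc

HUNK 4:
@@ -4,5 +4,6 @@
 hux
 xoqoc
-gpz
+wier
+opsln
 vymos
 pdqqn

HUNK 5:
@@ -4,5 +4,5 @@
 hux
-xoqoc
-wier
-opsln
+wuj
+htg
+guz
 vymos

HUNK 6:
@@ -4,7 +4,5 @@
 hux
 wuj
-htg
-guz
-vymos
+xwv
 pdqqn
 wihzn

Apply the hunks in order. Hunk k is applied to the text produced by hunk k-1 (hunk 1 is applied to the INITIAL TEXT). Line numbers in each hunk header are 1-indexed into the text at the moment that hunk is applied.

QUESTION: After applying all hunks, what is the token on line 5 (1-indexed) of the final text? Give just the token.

Hunk 1: at line 3 remove [mam] add [mbg,xoqoc] -> 10 lines: gyfyp ftfgb fzz mbg xoqoc gpz vymos pdqqn wihzn bdnhf
Hunk 2: at line 2 remove [fzz,mbg] add [fln,hux] -> 10 lines: gyfyp ftfgb fln hux xoqoc gpz vymos pdqqn wihzn bdnhf
Hunk 3: at line 1 remove [fln] add [zlw] -> 10 lines: gyfyp ftfgb zlw hux xoqoc gpz vymos pdqqn wihzn bdnhf
Hunk 4: at line 4 remove [gpz] add [wier,opsln] -> 11 lines: gyfyp ftfgb zlw hux xoqoc wier opsln vymos pdqqn wihzn bdnhf
Hunk 5: at line 4 remove [xoqoc,wier,opsln] add [wuj,htg,guz] -> 11 lines: gyfyp ftfgb zlw hux wuj htg guz vymos pdqqn wihzn bdnhf
Hunk 6: at line 4 remove [htg,guz,vymos] add [xwv] -> 9 lines: gyfyp ftfgb zlw hux wuj xwv pdqqn wihzn bdnhf
Final line 5: wuj

Answer: wuj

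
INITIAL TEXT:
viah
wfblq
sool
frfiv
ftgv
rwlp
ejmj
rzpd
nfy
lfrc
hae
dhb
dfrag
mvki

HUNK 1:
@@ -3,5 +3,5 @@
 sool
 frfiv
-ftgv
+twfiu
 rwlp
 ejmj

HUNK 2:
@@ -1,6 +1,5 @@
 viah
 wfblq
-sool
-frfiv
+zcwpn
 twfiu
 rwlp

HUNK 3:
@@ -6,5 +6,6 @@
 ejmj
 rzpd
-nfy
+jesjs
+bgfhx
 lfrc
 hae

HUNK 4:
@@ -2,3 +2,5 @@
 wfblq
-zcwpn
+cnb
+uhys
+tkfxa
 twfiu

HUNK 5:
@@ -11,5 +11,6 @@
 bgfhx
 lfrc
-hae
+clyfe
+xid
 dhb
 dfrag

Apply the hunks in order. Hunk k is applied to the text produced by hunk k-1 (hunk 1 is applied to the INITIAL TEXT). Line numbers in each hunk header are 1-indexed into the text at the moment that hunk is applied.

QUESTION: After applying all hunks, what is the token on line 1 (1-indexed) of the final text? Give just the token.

Hunk 1: at line 3 remove [ftgv] add [twfiu] -> 14 lines: viah wfblq sool frfiv twfiu rwlp ejmj rzpd nfy lfrc hae dhb dfrag mvki
Hunk 2: at line 1 remove [sool,frfiv] add [zcwpn] -> 13 lines: viah wfblq zcwpn twfiu rwlp ejmj rzpd nfy lfrc hae dhb dfrag mvki
Hunk 3: at line 6 remove [nfy] add [jesjs,bgfhx] -> 14 lines: viah wfblq zcwpn twfiu rwlp ejmj rzpd jesjs bgfhx lfrc hae dhb dfrag mvki
Hunk 4: at line 2 remove [zcwpn] add [cnb,uhys,tkfxa] -> 16 lines: viah wfblq cnb uhys tkfxa twfiu rwlp ejmj rzpd jesjs bgfhx lfrc hae dhb dfrag mvki
Hunk 5: at line 11 remove [hae] add [clyfe,xid] -> 17 lines: viah wfblq cnb uhys tkfxa twfiu rwlp ejmj rzpd jesjs bgfhx lfrc clyfe xid dhb dfrag mvki
Final line 1: viah

Answer: viah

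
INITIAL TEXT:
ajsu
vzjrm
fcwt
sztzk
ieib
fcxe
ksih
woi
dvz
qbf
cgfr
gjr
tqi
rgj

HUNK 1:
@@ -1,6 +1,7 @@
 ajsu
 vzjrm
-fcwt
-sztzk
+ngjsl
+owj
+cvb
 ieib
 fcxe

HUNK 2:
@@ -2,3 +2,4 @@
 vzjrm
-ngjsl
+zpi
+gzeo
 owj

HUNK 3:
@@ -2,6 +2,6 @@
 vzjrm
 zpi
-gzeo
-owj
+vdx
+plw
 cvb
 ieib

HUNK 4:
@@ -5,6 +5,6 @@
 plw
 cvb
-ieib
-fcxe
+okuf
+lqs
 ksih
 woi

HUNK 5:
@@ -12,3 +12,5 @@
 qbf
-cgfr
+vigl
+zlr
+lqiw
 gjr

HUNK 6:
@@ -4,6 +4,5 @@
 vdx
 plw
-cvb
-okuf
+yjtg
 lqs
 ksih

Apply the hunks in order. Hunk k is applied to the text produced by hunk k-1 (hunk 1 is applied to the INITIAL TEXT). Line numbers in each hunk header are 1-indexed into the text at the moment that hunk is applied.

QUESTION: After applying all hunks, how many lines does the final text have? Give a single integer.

Hunk 1: at line 1 remove [fcwt,sztzk] add [ngjsl,owj,cvb] -> 15 lines: ajsu vzjrm ngjsl owj cvb ieib fcxe ksih woi dvz qbf cgfr gjr tqi rgj
Hunk 2: at line 2 remove [ngjsl] add [zpi,gzeo] -> 16 lines: ajsu vzjrm zpi gzeo owj cvb ieib fcxe ksih woi dvz qbf cgfr gjr tqi rgj
Hunk 3: at line 2 remove [gzeo,owj] add [vdx,plw] -> 16 lines: ajsu vzjrm zpi vdx plw cvb ieib fcxe ksih woi dvz qbf cgfr gjr tqi rgj
Hunk 4: at line 5 remove [ieib,fcxe] add [okuf,lqs] -> 16 lines: ajsu vzjrm zpi vdx plw cvb okuf lqs ksih woi dvz qbf cgfr gjr tqi rgj
Hunk 5: at line 12 remove [cgfr] add [vigl,zlr,lqiw] -> 18 lines: ajsu vzjrm zpi vdx plw cvb okuf lqs ksih woi dvz qbf vigl zlr lqiw gjr tqi rgj
Hunk 6: at line 4 remove [cvb,okuf] add [yjtg] -> 17 lines: ajsu vzjrm zpi vdx plw yjtg lqs ksih woi dvz qbf vigl zlr lqiw gjr tqi rgj
Final line count: 17

Answer: 17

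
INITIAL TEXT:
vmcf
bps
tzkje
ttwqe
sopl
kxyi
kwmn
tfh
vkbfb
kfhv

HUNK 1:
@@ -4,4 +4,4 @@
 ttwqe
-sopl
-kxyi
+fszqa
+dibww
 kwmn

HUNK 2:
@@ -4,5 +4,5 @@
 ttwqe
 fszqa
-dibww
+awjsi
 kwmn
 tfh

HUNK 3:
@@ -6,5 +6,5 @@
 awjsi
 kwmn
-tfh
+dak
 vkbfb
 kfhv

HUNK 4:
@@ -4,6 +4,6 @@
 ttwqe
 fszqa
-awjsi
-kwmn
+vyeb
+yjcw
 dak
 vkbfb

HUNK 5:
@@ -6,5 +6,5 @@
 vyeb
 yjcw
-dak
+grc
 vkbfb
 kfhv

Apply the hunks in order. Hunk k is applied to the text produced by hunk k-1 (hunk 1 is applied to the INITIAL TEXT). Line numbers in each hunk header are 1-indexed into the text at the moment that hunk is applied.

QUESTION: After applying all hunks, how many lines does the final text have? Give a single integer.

Answer: 10

Derivation:
Hunk 1: at line 4 remove [sopl,kxyi] add [fszqa,dibww] -> 10 lines: vmcf bps tzkje ttwqe fszqa dibww kwmn tfh vkbfb kfhv
Hunk 2: at line 4 remove [dibww] add [awjsi] -> 10 lines: vmcf bps tzkje ttwqe fszqa awjsi kwmn tfh vkbfb kfhv
Hunk 3: at line 6 remove [tfh] add [dak] -> 10 lines: vmcf bps tzkje ttwqe fszqa awjsi kwmn dak vkbfb kfhv
Hunk 4: at line 4 remove [awjsi,kwmn] add [vyeb,yjcw] -> 10 lines: vmcf bps tzkje ttwqe fszqa vyeb yjcw dak vkbfb kfhv
Hunk 5: at line 6 remove [dak] add [grc] -> 10 lines: vmcf bps tzkje ttwqe fszqa vyeb yjcw grc vkbfb kfhv
Final line count: 10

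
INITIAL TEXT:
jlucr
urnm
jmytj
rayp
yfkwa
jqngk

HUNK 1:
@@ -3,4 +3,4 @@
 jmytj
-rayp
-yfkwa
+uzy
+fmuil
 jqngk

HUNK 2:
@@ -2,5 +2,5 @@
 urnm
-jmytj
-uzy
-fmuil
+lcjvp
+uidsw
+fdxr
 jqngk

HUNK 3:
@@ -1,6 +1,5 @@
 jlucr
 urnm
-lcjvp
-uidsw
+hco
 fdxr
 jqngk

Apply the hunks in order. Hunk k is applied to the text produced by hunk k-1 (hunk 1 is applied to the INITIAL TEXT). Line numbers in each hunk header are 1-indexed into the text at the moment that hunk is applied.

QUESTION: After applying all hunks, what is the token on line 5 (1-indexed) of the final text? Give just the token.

Hunk 1: at line 3 remove [rayp,yfkwa] add [uzy,fmuil] -> 6 lines: jlucr urnm jmytj uzy fmuil jqngk
Hunk 2: at line 2 remove [jmytj,uzy,fmuil] add [lcjvp,uidsw,fdxr] -> 6 lines: jlucr urnm lcjvp uidsw fdxr jqngk
Hunk 3: at line 1 remove [lcjvp,uidsw] add [hco] -> 5 lines: jlucr urnm hco fdxr jqngk
Final line 5: jqngk

Answer: jqngk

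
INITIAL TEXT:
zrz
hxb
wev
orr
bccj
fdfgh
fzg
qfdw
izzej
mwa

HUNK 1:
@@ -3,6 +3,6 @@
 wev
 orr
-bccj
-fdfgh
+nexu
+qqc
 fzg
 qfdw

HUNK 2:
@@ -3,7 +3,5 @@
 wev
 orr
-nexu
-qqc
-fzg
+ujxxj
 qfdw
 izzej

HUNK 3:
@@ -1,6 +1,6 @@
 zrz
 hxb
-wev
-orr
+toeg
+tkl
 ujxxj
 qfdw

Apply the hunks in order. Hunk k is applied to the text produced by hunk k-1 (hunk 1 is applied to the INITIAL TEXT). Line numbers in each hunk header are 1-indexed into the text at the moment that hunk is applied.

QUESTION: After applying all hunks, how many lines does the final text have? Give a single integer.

Hunk 1: at line 3 remove [bccj,fdfgh] add [nexu,qqc] -> 10 lines: zrz hxb wev orr nexu qqc fzg qfdw izzej mwa
Hunk 2: at line 3 remove [nexu,qqc,fzg] add [ujxxj] -> 8 lines: zrz hxb wev orr ujxxj qfdw izzej mwa
Hunk 3: at line 1 remove [wev,orr] add [toeg,tkl] -> 8 lines: zrz hxb toeg tkl ujxxj qfdw izzej mwa
Final line count: 8

Answer: 8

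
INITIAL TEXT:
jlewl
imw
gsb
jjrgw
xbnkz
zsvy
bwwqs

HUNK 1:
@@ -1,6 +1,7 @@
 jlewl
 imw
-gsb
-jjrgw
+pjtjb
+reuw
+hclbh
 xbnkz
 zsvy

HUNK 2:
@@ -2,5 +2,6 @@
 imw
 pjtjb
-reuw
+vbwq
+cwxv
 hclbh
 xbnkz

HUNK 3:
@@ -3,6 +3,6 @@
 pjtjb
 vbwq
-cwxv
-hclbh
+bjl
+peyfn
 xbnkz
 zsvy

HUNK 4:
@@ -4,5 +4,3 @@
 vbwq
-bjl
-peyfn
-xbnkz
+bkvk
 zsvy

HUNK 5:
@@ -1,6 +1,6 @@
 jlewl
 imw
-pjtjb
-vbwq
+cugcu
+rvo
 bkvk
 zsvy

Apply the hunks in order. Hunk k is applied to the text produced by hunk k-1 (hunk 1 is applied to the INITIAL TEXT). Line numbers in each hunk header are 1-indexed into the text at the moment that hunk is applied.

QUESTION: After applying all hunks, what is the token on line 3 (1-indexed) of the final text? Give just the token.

Answer: cugcu

Derivation:
Hunk 1: at line 1 remove [gsb,jjrgw] add [pjtjb,reuw,hclbh] -> 8 lines: jlewl imw pjtjb reuw hclbh xbnkz zsvy bwwqs
Hunk 2: at line 2 remove [reuw] add [vbwq,cwxv] -> 9 lines: jlewl imw pjtjb vbwq cwxv hclbh xbnkz zsvy bwwqs
Hunk 3: at line 3 remove [cwxv,hclbh] add [bjl,peyfn] -> 9 lines: jlewl imw pjtjb vbwq bjl peyfn xbnkz zsvy bwwqs
Hunk 4: at line 4 remove [bjl,peyfn,xbnkz] add [bkvk] -> 7 lines: jlewl imw pjtjb vbwq bkvk zsvy bwwqs
Hunk 5: at line 1 remove [pjtjb,vbwq] add [cugcu,rvo] -> 7 lines: jlewl imw cugcu rvo bkvk zsvy bwwqs
Final line 3: cugcu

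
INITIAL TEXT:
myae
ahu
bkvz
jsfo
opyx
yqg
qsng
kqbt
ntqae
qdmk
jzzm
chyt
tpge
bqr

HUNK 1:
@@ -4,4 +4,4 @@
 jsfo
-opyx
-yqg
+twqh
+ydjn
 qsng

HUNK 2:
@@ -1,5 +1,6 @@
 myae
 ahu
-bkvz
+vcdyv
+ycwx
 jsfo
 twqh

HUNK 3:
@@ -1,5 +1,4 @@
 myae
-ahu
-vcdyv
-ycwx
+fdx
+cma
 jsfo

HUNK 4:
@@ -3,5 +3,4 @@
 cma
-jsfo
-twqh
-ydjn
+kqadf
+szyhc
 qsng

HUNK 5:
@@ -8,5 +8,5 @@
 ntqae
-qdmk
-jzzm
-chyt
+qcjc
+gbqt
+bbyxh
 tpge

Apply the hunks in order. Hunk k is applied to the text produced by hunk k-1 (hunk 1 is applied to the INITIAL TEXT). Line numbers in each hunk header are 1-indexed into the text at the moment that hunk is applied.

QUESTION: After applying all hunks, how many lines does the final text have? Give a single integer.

Hunk 1: at line 4 remove [opyx,yqg] add [twqh,ydjn] -> 14 lines: myae ahu bkvz jsfo twqh ydjn qsng kqbt ntqae qdmk jzzm chyt tpge bqr
Hunk 2: at line 1 remove [bkvz] add [vcdyv,ycwx] -> 15 lines: myae ahu vcdyv ycwx jsfo twqh ydjn qsng kqbt ntqae qdmk jzzm chyt tpge bqr
Hunk 3: at line 1 remove [ahu,vcdyv,ycwx] add [fdx,cma] -> 14 lines: myae fdx cma jsfo twqh ydjn qsng kqbt ntqae qdmk jzzm chyt tpge bqr
Hunk 4: at line 3 remove [jsfo,twqh,ydjn] add [kqadf,szyhc] -> 13 lines: myae fdx cma kqadf szyhc qsng kqbt ntqae qdmk jzzm chyt tpge bqr
Hunk 5: at line 8 remove [qdmk,jzzm,chyt] add [qcjc,gbqt,bbyxh] -> 13 lines: myae fdx cma kqadf szyhc qsng kqbt ntqae qcjc gbqt bbyxh tpge bqr
Final line count: 13

Answer: 13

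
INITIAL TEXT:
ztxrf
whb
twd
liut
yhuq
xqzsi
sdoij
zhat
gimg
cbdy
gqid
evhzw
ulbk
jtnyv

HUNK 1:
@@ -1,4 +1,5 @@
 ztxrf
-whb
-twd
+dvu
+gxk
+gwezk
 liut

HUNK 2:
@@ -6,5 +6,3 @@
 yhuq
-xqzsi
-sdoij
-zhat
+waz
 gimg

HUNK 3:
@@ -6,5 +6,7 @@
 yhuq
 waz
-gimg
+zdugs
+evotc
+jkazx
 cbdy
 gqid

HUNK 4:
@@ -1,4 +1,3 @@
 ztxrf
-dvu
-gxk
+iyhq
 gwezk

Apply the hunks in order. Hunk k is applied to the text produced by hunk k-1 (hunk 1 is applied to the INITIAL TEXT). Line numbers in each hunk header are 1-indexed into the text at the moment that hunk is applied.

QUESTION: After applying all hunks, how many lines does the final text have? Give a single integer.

Answer: 14

Derivation:
Hunk 1: at line 1 remove [whb,twd] add [dvu,gxk,gwezk] -> 15 lines: ztxrf dvu gxk gwezk liut yhuq xqzsi sdoij zhat gimg cbdy gqid evhzw ulbk jtnyv
Hunk 2: at line 6 remove [xqzsi,sdoij,zhat] add [waz] -> 13 lines: ztxrf dvu gxk gwezk liut yhuq waz gimg cbdy gqid evhzw ulbk jtnyv
Hunk 3: at line 6 remove [gimg] add [zdugs,evotc,jkazx] -> 15 lines: ztxrf dvu gxk gwezk liut yhuq waz zdugs evotc jkazx cbdy gqid evhzw ulbk jtnyv
Hunk 4: at line 1 remove [dvu,gxk] add [iyhq] -> 14 lines: ztxrf iyhq gwezk liut yhuq waz zdugs evotc jkazx cbdy gqid evhzw ulbk jtnyv
Final line count: 14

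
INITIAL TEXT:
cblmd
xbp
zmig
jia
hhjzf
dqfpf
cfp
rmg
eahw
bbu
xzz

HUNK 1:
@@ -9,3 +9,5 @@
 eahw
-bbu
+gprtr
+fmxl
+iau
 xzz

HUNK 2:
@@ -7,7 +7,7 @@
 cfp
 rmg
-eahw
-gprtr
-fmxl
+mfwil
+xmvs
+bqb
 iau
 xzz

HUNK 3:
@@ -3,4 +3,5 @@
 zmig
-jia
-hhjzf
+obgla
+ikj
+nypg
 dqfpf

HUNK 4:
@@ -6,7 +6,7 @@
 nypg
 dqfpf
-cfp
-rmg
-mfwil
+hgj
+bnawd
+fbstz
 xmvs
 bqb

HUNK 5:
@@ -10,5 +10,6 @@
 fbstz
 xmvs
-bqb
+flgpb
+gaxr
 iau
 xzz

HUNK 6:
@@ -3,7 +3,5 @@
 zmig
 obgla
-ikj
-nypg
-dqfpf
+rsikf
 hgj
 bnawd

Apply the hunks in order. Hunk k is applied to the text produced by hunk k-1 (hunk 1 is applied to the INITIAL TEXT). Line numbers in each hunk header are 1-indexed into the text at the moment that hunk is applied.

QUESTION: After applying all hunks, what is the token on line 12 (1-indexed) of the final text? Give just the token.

Answer: iau

Derivation:
Hunk 1: at line 9 remove [bbu] add [gprtr,fmxl,iau] -> 13 lines: cblmd xbp zmig jia hhjzf dqfpf cfp rmg eahw gprtr fmxl iau xzz
Hunk 2: at line 7 remove [eahw,gprtr,fmxl] add [mfwil,xmvs,bqb] -> 13 lines: cblmd xbp zmig jia hhjzf dqfpf cfp rmg mfwil xmvs bqb iau xzz
Hunk 3: at line 3 remove [jia,hhjzf] add [obgla,ikj,nypg] -> 14 lines: cblmd xbp zmig obgla ikj nypg dqfpf cfp rmg mfwil xmvs bqb iau xzz
Hunk 4: at line 6 remove [cfp,rmg,mfwil] add [hgj,bnawd,fbstz] -> 14 lines: cblmd xbp zmig obgla ikj nypg dqfpf hgj bnawd fbstz xmvs bqb iau xzz
Hunk 5: at line 10 remove [bqb] add [flgpb,gaxr] -> 15 lines: cblmd xbp zmig obgla ikj nypg dqfpf hgj bnawd fbstz xmvs flgpb gaxr iau xzz
Hunk 6: at line 3 remove [ikj,nypg,dqfpf] add [rsikf] -> 13 lines: cblmd xbp zmig obgla rsikf hgj bnawd fbstz xmvs flgpb gaxr iau xzz
Final line 12: iau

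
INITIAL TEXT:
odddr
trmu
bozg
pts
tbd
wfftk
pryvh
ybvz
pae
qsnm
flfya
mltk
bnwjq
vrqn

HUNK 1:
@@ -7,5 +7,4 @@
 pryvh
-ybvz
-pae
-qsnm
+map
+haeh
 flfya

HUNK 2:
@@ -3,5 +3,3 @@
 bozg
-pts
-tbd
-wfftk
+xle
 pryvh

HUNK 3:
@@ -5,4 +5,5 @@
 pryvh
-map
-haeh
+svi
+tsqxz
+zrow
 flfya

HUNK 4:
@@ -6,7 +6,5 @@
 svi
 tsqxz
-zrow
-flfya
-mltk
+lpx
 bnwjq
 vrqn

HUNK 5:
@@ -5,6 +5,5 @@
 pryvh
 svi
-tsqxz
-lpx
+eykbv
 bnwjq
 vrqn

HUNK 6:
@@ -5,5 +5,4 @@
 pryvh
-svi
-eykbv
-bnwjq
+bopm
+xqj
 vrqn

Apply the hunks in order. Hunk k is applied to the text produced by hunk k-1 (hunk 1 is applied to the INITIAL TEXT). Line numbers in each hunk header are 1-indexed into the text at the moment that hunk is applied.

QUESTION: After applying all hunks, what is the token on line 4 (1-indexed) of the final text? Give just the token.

Hunk 1: at line 7 remove [ybvz,pae,qsnm] add [map,haeh] -> 13 lines: odddr trmu bozg pts tbd wfftk pryvh map haeh flfya mltk bnwjq vrqn
Hunk 2: at line 3 remove [pts,tbd,wfftk] add [xle] -> 11 lines: odddr trmu bozg xle pryvh map haeh flfya mltk bnwjq vrqn
Hunk 3: at line 5 remove [map,haeh] add [svi,tsqxz,zrow] -> 12 lines: odddr trmu bozg xle pryvh svi tsqxz zrow flfya mltk bnwjq vrqn
Hunk 4: at line 6 remove [zrow,flfya,mltk] add [lpx] -> 10 lines: odddr trmu bozg xle pryvh svi tsqxz lpx bnwjq vrqn
Hunk 5: at line 5 remove [tsqxz,lpx] add [eykbv] -> 9 lines: odddr trmu bozg xle pryvh svi eykbv bnwjq vrqn
Hunk 6: at line 5 remove [svi,eykbv,bnwjq] add [bopm,xqj] -> 8 lines: odddr trmu bozg xle pryvh bopm xqj vrqn
Final line 4: xle

Answer: xle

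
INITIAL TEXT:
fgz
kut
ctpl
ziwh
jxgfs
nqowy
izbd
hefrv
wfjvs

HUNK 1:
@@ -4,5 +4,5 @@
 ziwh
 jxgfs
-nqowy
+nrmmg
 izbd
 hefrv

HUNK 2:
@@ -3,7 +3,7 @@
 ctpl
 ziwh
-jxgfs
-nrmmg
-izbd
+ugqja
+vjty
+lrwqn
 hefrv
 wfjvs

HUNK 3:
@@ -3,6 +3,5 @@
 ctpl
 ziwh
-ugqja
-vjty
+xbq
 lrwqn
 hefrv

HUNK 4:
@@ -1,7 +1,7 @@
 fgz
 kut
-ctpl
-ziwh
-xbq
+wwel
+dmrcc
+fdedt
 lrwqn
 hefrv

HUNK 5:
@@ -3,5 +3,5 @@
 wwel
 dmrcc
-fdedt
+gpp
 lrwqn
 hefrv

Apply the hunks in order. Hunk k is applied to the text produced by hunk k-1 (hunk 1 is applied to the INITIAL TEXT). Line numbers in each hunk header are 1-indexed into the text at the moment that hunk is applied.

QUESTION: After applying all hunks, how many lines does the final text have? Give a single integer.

Hunk 1: at line 4 remove [nqowy] add [nrmmg] -> 9 lines: fgz kut ctpl ziwh jxgfs nrmmg izbd hefrv wfjvs
Hunk 2: at line 3 remove [jxgfs,nrmmg,izbd] add [ugqja,vjty,lrwqn] -> 9 lines: fgz kut ctpl ziwh ugqja vjty lrwqn hefrv wfjvs
Hunk 3: at line 3 remove [ugqja,vjty] add [xbq] -> 8 lines: fgz kut ctpl ziwh xbq lrwqn hefrv wfjvs
Hunk 4: at line 1 remove [ctpl,ziwh,xbq] add [wwel,dmrcc,fdedt] -> 8 lines: fgz kut wwel dmrcc fdedt lrwqn hefrv wfjvs
Hunk 5: at line 3 remove [fdedt] add [gpp] -> 8 lines: fgz kut wwel dmrcc gpp lrwqn hefrv wfjvs
Final line count: 8

Answer: 8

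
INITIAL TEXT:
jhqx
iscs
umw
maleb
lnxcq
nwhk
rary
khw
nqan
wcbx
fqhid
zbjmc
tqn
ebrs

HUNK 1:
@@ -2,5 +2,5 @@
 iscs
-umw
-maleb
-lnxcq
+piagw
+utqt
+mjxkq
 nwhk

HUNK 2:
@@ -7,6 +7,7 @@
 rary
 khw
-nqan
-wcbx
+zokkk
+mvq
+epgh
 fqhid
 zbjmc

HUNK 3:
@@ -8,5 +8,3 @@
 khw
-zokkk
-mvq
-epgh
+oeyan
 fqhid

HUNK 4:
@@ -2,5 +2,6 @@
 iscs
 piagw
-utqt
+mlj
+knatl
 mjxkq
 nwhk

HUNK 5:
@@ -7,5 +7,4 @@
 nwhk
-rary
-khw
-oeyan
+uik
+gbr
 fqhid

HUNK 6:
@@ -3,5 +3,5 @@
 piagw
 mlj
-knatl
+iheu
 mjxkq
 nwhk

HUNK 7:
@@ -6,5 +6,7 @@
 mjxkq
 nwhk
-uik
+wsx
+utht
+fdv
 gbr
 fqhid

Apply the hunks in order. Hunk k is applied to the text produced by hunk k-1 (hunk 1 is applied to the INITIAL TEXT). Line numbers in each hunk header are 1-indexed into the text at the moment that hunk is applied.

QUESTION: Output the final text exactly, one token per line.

Hunk 1: at line 2 remove [umw,maleb,lnxcq] add [piagw,utqt,mjxkq] -> 14 lines: jhqx iscs piagw utqt mjxkq nwhk rary khw nqan wcbx fqhid zbjmc tqn ebrs
Hunk 2: at line 7 remove [nqan,wcbx] add [zokkk,mvq,epgh] -> 15 lines: jhqx iscs piagw utqt mjxkq nwhk rary khw zokkk mvq epgh fqhid zbjmc tqn ebrs
Hunk 3: at line 8 remove [zokkk,mvq,epgh] add [oeyan] -> 13 lines: jhqx iscs piagw utqt mjxkq nwhk rary khw oeyan fqhid zbjmc tqn ebrs
Hunk 4: at line 2 remove [utqt] add [mlj,knatl] -> 14 lines: jhqx iscs piagw mlj knatl mjxkq nwhk rary khw oeyan fqhid zbjmc tqn ebrs
Hunk 5: at line 7 remove [rary,khw,oeyan] add [uik,gbr] -> 13 lines: jhqx iscs piagw mlj knatl mjxkq nwhk uik gbr fqhid zbjmc tqn ebrs
Hunk 6: at line 3 remove [knatl] add [iheu] -> 13 lines: jhqx iscs piagw mlj iheu mjxkq nwhk uik gbr fqhid zbjmc tqn ebrs
Hunk 7: at line 6 remove [uik] add [wsx,utht,fdv] -> 15 lines: jhqx iscs piagw mlj iheu mjxkq nwhk wsx utht fdv gbr fqhid zbjmc tqn ebrs

Answer: jhqx
iscs
piagw
mlj
iheu
mjxkq
nwhk
wsx
utht
fdv
gbr
fqhid
zbjmc
tqn
ebrs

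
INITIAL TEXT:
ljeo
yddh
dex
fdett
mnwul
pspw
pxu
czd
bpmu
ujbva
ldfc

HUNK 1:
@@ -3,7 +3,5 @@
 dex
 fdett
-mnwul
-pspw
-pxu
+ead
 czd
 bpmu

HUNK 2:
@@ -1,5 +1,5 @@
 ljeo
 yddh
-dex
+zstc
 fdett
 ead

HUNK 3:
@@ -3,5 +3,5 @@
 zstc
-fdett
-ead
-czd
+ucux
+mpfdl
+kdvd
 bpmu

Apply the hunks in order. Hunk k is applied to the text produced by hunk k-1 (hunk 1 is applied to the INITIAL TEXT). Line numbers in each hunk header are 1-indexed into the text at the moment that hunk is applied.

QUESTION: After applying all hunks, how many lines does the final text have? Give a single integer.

Answer: 9

Derivation:
Hunk 1: at line 3 remove [mnwul,pspw,pxu] add [ead] -> 9 lines: ljeo yddh dex fdett ead czd bpmu ujbva ldfc
Hunk 2: at line 1 remove [dex] add [zstc] -> 9 lines: ljeo yddh zstc fdett ead czd bpmu ujbva ldfc
Hunk 3: at line 3 remove [fdett,ead,czd] add [ucux,mpfdl,kdvd] -> 9 lines: ljeo yddh zstc ucux mpfdl kdvd bpmu ujbva ldfc
Final line count: 9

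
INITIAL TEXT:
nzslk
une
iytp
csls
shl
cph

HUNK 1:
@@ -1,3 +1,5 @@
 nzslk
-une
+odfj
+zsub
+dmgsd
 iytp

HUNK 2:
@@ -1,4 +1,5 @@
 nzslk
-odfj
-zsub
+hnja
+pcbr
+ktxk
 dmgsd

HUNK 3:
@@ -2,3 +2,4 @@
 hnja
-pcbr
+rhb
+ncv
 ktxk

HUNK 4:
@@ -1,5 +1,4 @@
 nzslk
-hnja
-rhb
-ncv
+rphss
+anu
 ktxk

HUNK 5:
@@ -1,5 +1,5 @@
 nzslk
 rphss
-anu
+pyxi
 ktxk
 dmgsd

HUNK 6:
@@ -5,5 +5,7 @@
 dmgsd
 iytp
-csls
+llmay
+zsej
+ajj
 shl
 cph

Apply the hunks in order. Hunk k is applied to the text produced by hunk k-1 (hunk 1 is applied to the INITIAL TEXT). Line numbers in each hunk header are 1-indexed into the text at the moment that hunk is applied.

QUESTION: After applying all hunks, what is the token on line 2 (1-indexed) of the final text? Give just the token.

Answer: rphss

Derivation:
Hunk 1: at line 1 remove [une] add [odfj,zsub,dmgsd] -> 8 lines: nzslk odfj zsub dmgsd iytp csls shl cph
Hunk 2: at line 1 remove [odfj,zsub] add [hnja,pcbr,ktxk] -> 9 lines: nzslk hnja pcbr ktxk dmgsd iytp csls shl cph
Hunk 3: at line 2 remove [pcbr] add [rhb,ncv] -> 10 lines: nzslk hnja rhb ncv ktxk dmgsd iytp csls shl cph
Hunk 4: at line 1 remove [hnja,rhb,ncv] add [rphss,anu] -> 9 lines: nzslk rphss anu ktxk dmgsd iytp csls shl cph
Hunk 5: at line 1 remove [anu] add [pyxi] -> 9 lines: nzslk rphss pyxi ktxk dmgsd iytp csls shl cph
Hunk 6: at line 5 remove [csls] add [llmay,zsej,ajj] -> 11 lines: nzslk rphss pyxi ktxk dmgsd iytp llmay zsej ajj shl cph
Final line 2: rphss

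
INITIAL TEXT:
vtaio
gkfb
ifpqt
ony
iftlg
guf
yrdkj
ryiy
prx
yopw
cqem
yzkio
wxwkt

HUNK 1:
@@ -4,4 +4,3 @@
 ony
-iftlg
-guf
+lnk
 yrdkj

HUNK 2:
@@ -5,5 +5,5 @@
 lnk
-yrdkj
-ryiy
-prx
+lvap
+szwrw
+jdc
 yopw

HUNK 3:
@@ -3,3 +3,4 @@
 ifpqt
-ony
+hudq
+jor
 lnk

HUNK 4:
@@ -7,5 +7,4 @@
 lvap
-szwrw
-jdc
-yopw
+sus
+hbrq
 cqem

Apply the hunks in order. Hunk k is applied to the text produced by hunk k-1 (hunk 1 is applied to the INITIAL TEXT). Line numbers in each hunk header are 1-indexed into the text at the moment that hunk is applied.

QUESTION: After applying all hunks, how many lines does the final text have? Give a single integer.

Answer: 12

Derivation:
Hunk 1: at line 4 remove [iftlg,guf] add [lnk] -> 12 lines: vtaio gkfb ifpqt ony lnk yrdkj ryiy prx yopw cqem yzkio wxwkt
Hunk 2: at line 5 remove [yrdkj,ryiy,prx] add [lvap,szwrw,jdc] -> 12 lines: vtaio gkfb ifpqt ony lnk lvap szwrw jdc yopw cqem yzkio wxwkt
Hunk 3: at line 3 remove [ony] add [hudq,jor] -> 13 lines: vtaio gkfb ifpqt hudq jor lnk lvap szwrw jdc yopw cqem yzkio wxwkt
Hunk 4: at line 7 remove [szwrw,jdc,yopw] add [sus,hbrq] -> 12 lines: vtaio gkfb ifpqt hudq jor lnk lvap sus hbrq cqem yzkio wxwkt
Final line count: 12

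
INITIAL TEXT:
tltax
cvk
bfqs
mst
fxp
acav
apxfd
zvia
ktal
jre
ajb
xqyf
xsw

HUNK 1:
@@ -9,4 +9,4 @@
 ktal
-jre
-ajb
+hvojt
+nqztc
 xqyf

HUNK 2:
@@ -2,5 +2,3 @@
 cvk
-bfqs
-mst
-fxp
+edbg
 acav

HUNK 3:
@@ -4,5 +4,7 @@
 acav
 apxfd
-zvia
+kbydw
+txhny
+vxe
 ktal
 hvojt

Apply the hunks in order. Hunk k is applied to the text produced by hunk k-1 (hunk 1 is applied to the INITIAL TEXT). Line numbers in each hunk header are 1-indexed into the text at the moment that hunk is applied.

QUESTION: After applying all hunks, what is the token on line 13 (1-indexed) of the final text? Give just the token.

Answer: xsw

Derivation:
Hunk 1: at line 9 remove [jre,ajb] add [hvojt,nqztc] -> 13 lines: tltax cvk bfqs mst fxp acav apxfd zvia ktal hvojt nqztc xqyf xsw
Hunk 2: at line 2 remove [bfqs,mst,fxp] add [edbg] -> 11 lines: tltax cvk edbg acav apxfd zvia ktal hvojt nqztc xqyf xsw
Hunk 3: at line 4 remove [zvia] add [kbydw,txhny,vxe] -> 13 lines: tltax cvk edbg acav apxfd kbydw txhny vxe ktal hvojt nqztc xqyf xsw
Final line 13: xsw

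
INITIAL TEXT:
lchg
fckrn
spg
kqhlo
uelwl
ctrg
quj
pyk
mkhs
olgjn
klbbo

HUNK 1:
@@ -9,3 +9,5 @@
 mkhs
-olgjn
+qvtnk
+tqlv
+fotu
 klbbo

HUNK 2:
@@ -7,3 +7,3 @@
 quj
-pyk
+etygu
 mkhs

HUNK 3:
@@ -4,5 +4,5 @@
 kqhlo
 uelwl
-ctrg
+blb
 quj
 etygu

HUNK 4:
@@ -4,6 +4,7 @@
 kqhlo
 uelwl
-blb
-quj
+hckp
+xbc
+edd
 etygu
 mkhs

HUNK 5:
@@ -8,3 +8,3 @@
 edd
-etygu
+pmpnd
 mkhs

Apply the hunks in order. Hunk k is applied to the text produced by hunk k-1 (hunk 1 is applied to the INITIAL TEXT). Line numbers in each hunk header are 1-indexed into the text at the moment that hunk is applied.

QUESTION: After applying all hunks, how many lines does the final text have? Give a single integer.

Answer: 14

Derivation:
Hunk 1: at line 9 remove [olgjn] add [qvtnk,tqlv,fotu] -> 13 lines: lchg fckrn spg kqhlo uelwl ctrg quj pyk mkhs qvtnk tqlv fotu klbbo
Hunk 2: at line 7 remove [pyk] add [etygu] -> 13 lines: lchg fckrn spg kqhlo uelwl ctrg quj etygu mkhs qvtnk tqlv fotu klbbo
Hunk 3: at line 4 remove [ctrg] add [blb] -> 13 lines: lchg fckrn spg kqhlo uelwl blb quj etygu mkhs qvtnk tqlv fotu klbbo
Hunk 4: at line 4 remove [blb,quj] add [hckp,xbc,edd] -> 14 lines: lchg fckrn spg kqhlo uelwl hckp xbc edd etygu mkhs qvtnk tqlv fotu klbbo
Hunk 5: at line 8 remove [etygu] add [pmpnd] -> 14 lines: lchg fckrn spg kqhlo uelwl hckp xbc edd pmpnd mkhs qvtnk tqlv fotu klbbo
Final line count: 14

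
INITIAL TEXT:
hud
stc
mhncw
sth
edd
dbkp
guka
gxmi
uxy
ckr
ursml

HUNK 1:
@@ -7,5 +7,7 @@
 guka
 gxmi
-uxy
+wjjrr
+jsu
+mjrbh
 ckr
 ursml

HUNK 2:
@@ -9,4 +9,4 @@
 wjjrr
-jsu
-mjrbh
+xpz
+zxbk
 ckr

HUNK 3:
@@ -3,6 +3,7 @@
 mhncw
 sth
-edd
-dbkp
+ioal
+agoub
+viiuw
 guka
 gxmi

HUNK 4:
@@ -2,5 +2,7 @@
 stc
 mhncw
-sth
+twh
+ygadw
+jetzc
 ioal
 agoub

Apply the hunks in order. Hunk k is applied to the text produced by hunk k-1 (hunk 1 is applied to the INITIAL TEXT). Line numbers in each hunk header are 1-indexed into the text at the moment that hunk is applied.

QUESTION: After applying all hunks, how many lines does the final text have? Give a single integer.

Answer: 16

Derivation:
Hunk 1: at line 7 remove [uxy] add [wjjrr,jsu,mjrbh] -> 13 lines: hud stc mhncw sth edd dbkp guka gxmi wjjrr jsu mjrbh ckr ursml
Hunk 2: at line 9 remove [jsu,mjrbh] add [xpz,zxbk] -> 13 lines: hud stc mhncw sth edd dbkp guka gxmi wjjrr xpz zxbk ckr ursml
Hunk 3: at line 3 remove [edd,dbkp] add [ioal,agoub,viiuw] -> 14 lines: hud stc mhncw sth ioal agoub viiuw guka gxmi wjjrr xpz zxbk ckr ursml
Hunk 4: at line 2 remove [sth] add [twh,ygadw,jetzc] -> 16 lines: hud stc mhncw twh ygadw jetzc ioal agoub viiuw guka gxmi wjjrr xpz zxbk ckr ursml
Final line count: 16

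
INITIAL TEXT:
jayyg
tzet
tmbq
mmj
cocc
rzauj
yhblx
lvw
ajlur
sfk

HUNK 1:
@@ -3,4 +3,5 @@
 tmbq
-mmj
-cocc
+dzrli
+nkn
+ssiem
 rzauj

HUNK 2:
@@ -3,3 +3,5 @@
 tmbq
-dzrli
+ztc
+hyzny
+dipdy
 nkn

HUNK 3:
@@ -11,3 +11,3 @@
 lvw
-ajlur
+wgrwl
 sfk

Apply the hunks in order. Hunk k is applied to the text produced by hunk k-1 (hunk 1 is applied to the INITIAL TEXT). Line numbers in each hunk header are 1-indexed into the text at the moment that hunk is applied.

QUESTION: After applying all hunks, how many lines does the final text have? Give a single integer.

Hunk 1: at line 3 remove [mmj,cocc] add [dzrli,nkn,ssiem] -> 11 lines: jayyg tzet tmbq dzrli nkn ssiem rzauj yhblx lvw ajlur sfk
Hunk 2: at line 3 remove [dzrli] add [ztc,hyzny,dipdy] -> 13 lines: jayyg tzet tmbq ztc hyzny dipdy nkn ssiem rzauj yhblx lvw ajlur sfk
Hunk 3: at line 11 remove [ajlur] add [wgrwl] -> 13 lines: jayyg tzet tmbq ztc hyzny dipdy nkn ssiem rzauj yhblx lvw wgrwl sfk
Final line count: 13

Answer: 13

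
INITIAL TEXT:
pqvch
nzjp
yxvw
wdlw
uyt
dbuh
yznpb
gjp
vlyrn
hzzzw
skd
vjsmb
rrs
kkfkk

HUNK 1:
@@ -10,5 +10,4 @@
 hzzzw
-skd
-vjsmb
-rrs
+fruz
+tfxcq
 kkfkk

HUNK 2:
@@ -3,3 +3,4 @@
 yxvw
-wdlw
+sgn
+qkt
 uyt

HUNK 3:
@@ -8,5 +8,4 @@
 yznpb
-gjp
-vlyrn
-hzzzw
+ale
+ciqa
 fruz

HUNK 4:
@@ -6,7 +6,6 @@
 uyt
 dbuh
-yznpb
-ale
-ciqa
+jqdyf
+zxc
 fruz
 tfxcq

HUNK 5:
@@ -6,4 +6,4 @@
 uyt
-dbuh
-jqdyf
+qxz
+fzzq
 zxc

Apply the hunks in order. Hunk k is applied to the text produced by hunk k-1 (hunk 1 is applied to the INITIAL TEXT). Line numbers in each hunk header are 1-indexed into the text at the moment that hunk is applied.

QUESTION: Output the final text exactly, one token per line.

Hunk 1: at line 10 remove [skd,vjsmb,rrs] add [fruz,tfxcq] -> 13 lines: pqvch nzjp yxvw wdlw uyt dbuh yznpb gjp vlyrn hzzzw fruz tfxcq kkfkk
Hunk 2: at line 3 remove [wdlw] add [sgn,qkt] -> 14 lines: pqvch nzjp yxvw sgn qkt uyt dbuh yznpb gjp vlyrn hzzzw fruz tfxcq kkfkk
Hunk 3: at line 8 remove [gjp,vlyrn,hzzzw] add [ale,ciqa] -> 13 lines: pqvch nzjp yxvw sgn qkt uyt dbuh yznpb ale ciqa fruz tfxcq kkfkk
Hunk 4: at line 6 remove [yznpb,ale,ciqa] add [jqdyf,zxc] -> 12 lines: pqvch nzjp yxvw sgn qkt uyt dbuh jqdyf zxc fruz tfxcq kkfkk
Hunk 5: at line 6 remove [dbuh,jqdyf] add [qxz,fzzq] -> 12 lines: pqvch nzjp yxvw sgn qkt uyt qxz fzzq zxc fruz tfxcq kkfkk

Answer: pqvch
nzjp
yxvw
sgn
qkt
uyt
qxz
fzzq
zxc
fruz
tfxcq
kkfkk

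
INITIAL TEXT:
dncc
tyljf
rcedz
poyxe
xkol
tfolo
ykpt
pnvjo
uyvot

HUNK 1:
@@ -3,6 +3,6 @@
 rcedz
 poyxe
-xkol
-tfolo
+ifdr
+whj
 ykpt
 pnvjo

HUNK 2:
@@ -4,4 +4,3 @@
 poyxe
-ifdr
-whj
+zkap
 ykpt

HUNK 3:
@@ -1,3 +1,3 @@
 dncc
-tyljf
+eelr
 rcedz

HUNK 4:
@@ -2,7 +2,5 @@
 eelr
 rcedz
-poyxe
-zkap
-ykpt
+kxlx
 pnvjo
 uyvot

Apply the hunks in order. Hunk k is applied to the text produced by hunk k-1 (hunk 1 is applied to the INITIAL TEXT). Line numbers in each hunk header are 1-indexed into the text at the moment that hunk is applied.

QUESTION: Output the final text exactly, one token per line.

Answer: dncc
eelr
rcedz
kxlx
pnvjo
uyvot

Derivation:
Hunk 1: at line 3 remove [xkol,tfolo] add [ifdr,whj] -> 9 lines: dncc tyljf rcedz poyxe ifdr whj ykpt pnvjo uyvot
Hunk 2: at line 4 remove [ifdr,whj] add [zkap] -> 8 lines: dncc tyljf rcedz poyxe zkap ykpt pnvjo uyvot
Hunk 3: at line 1 remove [tyljf] add [eelr] -> 8 lines: dncc eelr rcedz poyxe zkap ykpt pnvjo uyvot
Hunk 4: at line 2 remove [poyxe,zkap,ykpt] add [kxlx] -> 6 lines: dncc eelr rcedz kxlx pnvjo uyvot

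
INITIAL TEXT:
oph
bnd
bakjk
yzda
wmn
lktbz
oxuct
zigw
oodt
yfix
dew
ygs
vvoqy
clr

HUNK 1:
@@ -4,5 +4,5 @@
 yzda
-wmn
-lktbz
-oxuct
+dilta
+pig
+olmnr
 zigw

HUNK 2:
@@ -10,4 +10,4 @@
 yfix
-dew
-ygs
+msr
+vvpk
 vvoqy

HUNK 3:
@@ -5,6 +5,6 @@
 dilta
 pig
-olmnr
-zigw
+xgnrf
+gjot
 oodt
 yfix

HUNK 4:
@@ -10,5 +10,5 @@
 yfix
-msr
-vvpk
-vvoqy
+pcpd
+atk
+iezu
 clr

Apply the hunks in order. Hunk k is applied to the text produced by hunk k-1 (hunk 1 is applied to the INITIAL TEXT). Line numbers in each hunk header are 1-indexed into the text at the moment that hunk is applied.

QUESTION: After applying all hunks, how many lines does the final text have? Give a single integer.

Hunk 1: at line 4 remove [wmn,lktbz,oxuct] add [dilta,pig,olmnr] -> 14 lines: oph bnd bakjk yzda dilta pig olmnr zigw oodt yfix dew ygs vvoqy clr
Hunk 2: at line 10 remove [dew,ygs] add [msr,vvpk] -> 14 lines: oph bnd bakjk yzda dilta pig olmnr zigw oodt yfix msr vvpk vvoqy clr
Hunk 3: at line 5 remove [olmnr,zigw] add [xgnrf,gjot] -> 14 lines: oph bnd bakjk yzda dilta pig xgnrf gjot oodt yfix msr vvpk vvoqy clr
Hunk 4: at line 10 remove [msr,vvpk,vvoqy] add [pcpd,atk,iezu] -> 14 lines: oph bnd bakjk yzda dilta pig xgnrf gjot oodt yfix pcpd atk iezu clr
Final line count: 14

Answer: 14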